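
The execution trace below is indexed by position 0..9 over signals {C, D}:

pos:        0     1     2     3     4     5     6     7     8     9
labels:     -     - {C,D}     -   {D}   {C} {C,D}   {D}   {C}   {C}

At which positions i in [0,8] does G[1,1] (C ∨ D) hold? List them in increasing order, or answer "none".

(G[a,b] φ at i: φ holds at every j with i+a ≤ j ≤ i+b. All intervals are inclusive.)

Evaluate at each i in [0,8]:
  i=0: ✗ (fails at j=1)
  i=1: ✓ (all of [2,2])
  i=2: ✗ (fails at j=3)
  i=3: ✓ (all of [4,4])
  i=4: ✓ (all of [5,5])
  i=5: ✓ (all of [6,6])
  i=6: ✓ (all of [7,7])
  i=7: ✓ (all of [8,8])
  i=8: ✓ (all of [9,9])

1, 3, 4, 5, 6, 7, 8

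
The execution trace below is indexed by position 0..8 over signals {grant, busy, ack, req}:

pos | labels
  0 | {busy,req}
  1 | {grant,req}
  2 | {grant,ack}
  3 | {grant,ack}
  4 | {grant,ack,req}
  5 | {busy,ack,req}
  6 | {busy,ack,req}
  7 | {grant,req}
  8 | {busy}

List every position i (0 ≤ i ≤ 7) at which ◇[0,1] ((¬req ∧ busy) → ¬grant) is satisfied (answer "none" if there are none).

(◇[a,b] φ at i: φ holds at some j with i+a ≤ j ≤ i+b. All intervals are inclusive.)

Evaluate at each i in [0,7]:
  i=0: ✓ (witness j=0)
  i=1: ✓ (witness j=1)
  i=2: ✓ (witness j=2)
  i=3: ✓ (witness j=3)
  i=4: ✓ (witness j=4)
  i=5: ✓ (witness j=5)
  i=6: ✓ (witness j=6)
  i=7: ✓ (witness j=7)

0, 1, 2, 3, 4, 5, 6, 7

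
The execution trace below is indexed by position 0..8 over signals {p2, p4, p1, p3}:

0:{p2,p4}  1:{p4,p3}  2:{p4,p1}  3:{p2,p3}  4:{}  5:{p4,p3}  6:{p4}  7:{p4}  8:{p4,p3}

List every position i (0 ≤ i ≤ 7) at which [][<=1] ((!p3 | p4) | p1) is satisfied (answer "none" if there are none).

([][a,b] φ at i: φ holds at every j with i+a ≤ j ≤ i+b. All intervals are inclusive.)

Evaluate at each i in [0,7]:
  i=0: ✓ (all of [0,1])
  i=1: ✓ (all of [1,2])
  i=2: ✗ (fails at j=3)
  i=3: ✗ (fails at j=3)
  i=4: ✓ (all of [4,5])
  i=5: ✓ (all of [5,6])
  i=6: ✓ (all of [6,7])
  i=7: ✓ (all of [7,8])

0, 1, 4, 5, 6, 7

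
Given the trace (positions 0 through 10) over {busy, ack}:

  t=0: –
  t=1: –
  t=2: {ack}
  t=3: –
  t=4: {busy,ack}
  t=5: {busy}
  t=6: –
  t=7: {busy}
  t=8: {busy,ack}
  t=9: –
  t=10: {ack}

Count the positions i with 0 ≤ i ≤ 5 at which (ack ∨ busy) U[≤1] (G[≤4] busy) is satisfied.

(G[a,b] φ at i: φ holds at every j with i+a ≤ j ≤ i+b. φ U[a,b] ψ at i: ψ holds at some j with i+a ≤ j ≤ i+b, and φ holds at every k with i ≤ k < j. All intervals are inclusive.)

0

Evaluate at each i in [0,5]:
  i=0: ✗ (no rhs in [0,1])
  i=1: ✗ (no rhs in [1,2])
  i=2: ✗ (no rhs in [2,3])
  i=3: ✗ (no rhs in [3,4])
  i=4: ✗ (no rhs in [4,5])
  i=5: ✗ (no rhs in [5,6])
Positions where it holds: {} → 0.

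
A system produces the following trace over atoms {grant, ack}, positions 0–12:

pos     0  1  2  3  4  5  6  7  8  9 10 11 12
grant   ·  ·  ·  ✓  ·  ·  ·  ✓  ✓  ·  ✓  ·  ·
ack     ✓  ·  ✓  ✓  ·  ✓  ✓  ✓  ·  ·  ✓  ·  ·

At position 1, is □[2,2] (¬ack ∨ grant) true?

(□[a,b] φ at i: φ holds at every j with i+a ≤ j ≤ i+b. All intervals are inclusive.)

Check (¬ack ∨ grant) at every j in [3,3]:
  j=3: true
All positions satisfy it → formula holds.

Holds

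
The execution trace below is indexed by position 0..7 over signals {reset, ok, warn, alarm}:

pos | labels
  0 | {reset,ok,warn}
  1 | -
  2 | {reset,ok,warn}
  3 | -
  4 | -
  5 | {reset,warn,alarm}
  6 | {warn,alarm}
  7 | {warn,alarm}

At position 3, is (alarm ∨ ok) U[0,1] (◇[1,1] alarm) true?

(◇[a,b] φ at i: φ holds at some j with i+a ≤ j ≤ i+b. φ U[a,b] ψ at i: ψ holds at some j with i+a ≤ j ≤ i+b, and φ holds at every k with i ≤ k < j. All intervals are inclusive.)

Need some j in [3,4] with ◇[1,1] alarm, and (alarm ∨ ok) at every k in [3,j-1].
  j=3: ◇[1,1] alarm — fails (none in [4,4]).
  j=4: ◇[1,1] alarm holds, but (alarm ∨ ok) fails at k=3 → not this j.
No j in the window works → until fails.

No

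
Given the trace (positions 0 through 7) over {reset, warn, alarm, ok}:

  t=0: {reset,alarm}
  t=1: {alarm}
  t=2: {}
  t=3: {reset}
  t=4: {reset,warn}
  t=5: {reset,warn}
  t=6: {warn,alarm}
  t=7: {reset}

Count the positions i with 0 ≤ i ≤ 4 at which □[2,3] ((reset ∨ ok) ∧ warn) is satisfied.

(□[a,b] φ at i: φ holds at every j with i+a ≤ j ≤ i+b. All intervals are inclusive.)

Evaluate at each i in [0,4]:
  i=0: ✗ (fails at j=2)
  i=1: ✗ (fails at j=3)
  i=2: ✓ (all of [4,5])
  i=3: ✗ (fails at j=6)
  i=4: ✗ (fails at j=6)
Positions where it holds: {2} → 1.

1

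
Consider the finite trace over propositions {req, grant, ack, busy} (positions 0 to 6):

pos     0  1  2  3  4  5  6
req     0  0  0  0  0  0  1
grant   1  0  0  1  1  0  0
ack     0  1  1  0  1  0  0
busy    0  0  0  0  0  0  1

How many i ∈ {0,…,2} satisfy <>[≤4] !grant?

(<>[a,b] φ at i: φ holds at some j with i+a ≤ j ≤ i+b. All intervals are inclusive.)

Evaluate at each i in [0,2]:
  i=0: ✓ (witness j=1)
  i=1: ✓ (witness j=1)
  i=2: ✓ (witness j=2)
Positions where it holds: {0, 1, 2} → 3.

3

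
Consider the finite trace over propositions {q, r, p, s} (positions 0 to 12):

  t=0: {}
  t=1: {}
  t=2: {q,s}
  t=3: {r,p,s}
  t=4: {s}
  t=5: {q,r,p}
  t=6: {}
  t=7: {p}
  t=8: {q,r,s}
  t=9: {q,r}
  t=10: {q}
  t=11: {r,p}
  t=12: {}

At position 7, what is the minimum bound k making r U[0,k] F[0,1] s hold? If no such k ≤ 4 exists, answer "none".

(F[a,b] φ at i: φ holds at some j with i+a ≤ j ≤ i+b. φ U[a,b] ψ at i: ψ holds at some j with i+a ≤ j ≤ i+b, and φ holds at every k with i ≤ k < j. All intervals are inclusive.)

0

Need earliest j ≥ 7 with F[0,1] s, and r at every k in [7,j-1].
  j=7: rhs holds (empty prefix). k = 0.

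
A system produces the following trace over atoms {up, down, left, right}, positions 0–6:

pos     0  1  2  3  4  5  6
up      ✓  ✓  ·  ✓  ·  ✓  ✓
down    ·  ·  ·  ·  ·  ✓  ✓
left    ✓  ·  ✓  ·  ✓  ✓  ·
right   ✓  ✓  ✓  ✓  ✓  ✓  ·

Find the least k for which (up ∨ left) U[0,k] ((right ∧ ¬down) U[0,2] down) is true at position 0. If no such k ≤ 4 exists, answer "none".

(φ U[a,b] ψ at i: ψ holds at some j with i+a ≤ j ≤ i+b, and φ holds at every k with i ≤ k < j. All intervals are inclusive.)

Need earliest j ≥ 0 with ((right ∧ ¬down) U[0,2] down), and (up ∨ left) at every k in [0,j-1].
  j=0: rhs fails.
  j=1: rhs fails.
  j=2: rhs fails.
  j=3: rhs holds; lhs holds on [0,2]. k = 3.

3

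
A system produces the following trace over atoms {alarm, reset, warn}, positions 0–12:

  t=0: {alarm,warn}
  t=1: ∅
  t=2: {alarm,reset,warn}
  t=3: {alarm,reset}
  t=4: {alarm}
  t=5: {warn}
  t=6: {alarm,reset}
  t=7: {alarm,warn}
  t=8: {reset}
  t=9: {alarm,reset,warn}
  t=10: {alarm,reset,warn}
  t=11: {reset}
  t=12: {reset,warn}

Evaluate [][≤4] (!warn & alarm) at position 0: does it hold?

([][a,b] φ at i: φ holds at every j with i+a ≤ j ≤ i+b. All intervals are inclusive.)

Check (!warn & alarm) at every j in [0,4]:
  j=0: false
  j=1: false
  j=2: false
  j=3: true
  j=4: true
Fails at j=0 → formula fails.

Does not hold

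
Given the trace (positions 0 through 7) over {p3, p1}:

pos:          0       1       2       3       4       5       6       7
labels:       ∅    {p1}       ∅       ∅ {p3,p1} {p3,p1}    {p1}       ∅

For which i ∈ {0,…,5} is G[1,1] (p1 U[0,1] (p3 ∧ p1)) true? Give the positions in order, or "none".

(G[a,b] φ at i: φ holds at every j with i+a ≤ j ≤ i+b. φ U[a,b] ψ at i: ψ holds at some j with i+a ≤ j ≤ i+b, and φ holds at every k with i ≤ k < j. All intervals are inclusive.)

Evaluate at each i in [0,5]:
  i=0: ✗ (fails at j=1)
  i=1: ✗ (fails at j=2)
  i=2: ✗ (fails at j=3)
  i=3: ✓ (all of [4,4])
  i=4: ✓ (all of [5,5])
  i=5: ✗ (fails at j=6)

3, 4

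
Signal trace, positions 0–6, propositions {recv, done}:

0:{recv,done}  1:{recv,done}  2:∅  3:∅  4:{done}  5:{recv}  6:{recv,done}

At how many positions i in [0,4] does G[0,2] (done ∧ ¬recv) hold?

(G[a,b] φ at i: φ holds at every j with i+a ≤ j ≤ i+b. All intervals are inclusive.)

0

Evaluate at each i in [0,4]:
  i=0: ✗ (fails at j=0)
  i=1: ✗ (fails at j=1)
  i=2: ✗ (fails at j=2)
  i=3: ✗ (fails at j=3)
  i=4: ✗ (fails at j=5)
Positions where it holds: {} → 0.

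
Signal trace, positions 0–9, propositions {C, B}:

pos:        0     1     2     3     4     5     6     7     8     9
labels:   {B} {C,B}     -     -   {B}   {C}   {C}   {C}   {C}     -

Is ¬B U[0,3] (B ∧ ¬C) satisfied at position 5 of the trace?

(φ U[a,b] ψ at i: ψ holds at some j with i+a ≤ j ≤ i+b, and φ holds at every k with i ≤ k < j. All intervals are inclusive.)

Need some j in [5,8] with (B ∧ ¬C), and ¬B at every k in [5,j-1].
  j=5: (B ∧ ¬C) false.
  j=6: (B ∧ ¬C) false.
  j=7: (B ∧ ¬C) false.
  j=8: (B ∧ ¬C) false.
No j in the window works → until fails.

False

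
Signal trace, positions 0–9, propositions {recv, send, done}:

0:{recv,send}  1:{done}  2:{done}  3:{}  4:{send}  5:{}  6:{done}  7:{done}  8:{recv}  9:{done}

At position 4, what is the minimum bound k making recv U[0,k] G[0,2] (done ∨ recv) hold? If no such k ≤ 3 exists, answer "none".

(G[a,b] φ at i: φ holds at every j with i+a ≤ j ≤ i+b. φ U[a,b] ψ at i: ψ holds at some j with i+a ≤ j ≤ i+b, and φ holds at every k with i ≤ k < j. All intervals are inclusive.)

none

Need earliest j ≥ 4 with G[0,2] (done ∨ recv), and recv at every k in [4,j-1].
  j=4: rhs fails.
  j=5: rhs fails.
  j=6: rhs holds but lhs fails at k=4.
  j=7: rhs holds but lhs fails at k=4.
No witness within the range → none.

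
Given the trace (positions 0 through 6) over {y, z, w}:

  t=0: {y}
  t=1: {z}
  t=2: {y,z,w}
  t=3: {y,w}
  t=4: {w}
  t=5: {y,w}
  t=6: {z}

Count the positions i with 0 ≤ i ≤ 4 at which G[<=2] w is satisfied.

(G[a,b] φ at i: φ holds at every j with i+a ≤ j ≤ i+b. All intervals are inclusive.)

2

Evaluate at each i in [0,4]:
  i=0: ✗ (fails at j=0)
  i=1: ✗ (fails at j=1)
  i=2: ✓ (all of [2,4])
  i=3: ✓ (all of [3,5])
  i=4: ✗ (fails at j=6)
Positions where it holds: {2, 3} → 2.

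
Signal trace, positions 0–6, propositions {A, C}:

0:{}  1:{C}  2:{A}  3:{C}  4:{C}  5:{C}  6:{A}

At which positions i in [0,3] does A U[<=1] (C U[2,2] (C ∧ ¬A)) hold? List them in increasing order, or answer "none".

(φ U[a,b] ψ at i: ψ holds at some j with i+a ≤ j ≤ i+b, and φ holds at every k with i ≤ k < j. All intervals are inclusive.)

Evaluate at each i in [0,3]:
  i=0: ✗ (no rhs in [0,1])
  i=1: ✗ (no rhs in [1,2])
  i=2: ✓ (rhs at j=3; lhs holds on [2,2])
  i=3: ✓ (rhs at j=3)

2, 3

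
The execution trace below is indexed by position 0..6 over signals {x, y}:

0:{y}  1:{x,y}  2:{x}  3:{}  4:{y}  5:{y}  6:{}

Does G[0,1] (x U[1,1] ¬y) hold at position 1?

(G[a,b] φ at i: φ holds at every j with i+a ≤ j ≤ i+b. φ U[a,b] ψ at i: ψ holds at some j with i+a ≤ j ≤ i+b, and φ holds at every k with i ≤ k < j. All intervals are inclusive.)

Check (x U[1,1] ¬y) at every j in [1,2]:
  j=1: holds
  j=2: holds
All positions satisfy it → formula holds.

Holds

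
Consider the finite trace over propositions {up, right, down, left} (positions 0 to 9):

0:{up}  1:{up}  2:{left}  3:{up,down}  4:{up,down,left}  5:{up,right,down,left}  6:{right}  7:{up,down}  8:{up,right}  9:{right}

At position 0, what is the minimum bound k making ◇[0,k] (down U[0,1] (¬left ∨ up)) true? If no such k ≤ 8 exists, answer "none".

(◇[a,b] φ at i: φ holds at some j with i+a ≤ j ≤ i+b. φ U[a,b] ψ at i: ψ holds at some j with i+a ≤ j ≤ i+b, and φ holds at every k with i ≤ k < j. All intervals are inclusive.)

Scan j = 0,1,… for (down U[0,1] (¬left ∨ up)):
  j=0: holds
First hit at j=0, so smallest k = 0-0 = 0.

0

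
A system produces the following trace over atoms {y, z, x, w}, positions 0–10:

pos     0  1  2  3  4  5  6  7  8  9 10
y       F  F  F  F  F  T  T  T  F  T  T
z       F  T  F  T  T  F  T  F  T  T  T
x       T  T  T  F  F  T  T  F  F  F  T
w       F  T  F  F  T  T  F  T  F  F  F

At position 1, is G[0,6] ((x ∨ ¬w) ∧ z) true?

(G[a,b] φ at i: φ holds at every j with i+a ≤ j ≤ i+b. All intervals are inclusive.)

Check ((x ∨ ¬w) ∧ z) at every j in [1,7]:
  j=1: true
  j=2: false
  j=3: true
  j=4: false
  j=5: false
  j=6: true
  j=7: false
Fails at j=2 → formula fails.

No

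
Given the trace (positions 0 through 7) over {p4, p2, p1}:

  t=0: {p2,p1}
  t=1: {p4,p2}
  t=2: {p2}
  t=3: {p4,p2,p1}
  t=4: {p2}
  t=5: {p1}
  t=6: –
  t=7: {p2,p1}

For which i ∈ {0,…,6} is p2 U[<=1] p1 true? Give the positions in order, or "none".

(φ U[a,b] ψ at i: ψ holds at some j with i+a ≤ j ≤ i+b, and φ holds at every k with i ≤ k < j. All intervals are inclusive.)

0, 2, 3, 4, 5

Evaluate at each i in [0,6]:
  i=0: ✓ (rhs at j=0)
  i=1: ✗ (no rhs in [1,2])
  i=2: ✓ (rhs at j=3; lhs holds on [2,2])
  i=3: ✓ (rhs at j=3)
  i=4: ✓ (rhs at j=5; lhs holds on [4,4])
  i=5: ✓ (rhs at j=5)
  i=6: ✗ (lhs fails at k=6 before rhs at j=7)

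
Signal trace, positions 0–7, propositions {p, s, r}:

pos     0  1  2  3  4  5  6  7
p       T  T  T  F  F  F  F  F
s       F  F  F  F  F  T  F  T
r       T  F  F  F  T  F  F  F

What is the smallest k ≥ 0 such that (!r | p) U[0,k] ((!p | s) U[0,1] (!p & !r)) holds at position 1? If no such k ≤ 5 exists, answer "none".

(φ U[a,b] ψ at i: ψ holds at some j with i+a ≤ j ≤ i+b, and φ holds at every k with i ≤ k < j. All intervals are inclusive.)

Need earliest j ≥ 1 with ((!p | s) U[0,1] (!p & !r)), and (!r | p) at every k in [1,j-1].
  j=1: rhs fails.
  j=2: rhs fails.
  j=3: rhs holds; lhs holds on [1,2]. k = 2.

2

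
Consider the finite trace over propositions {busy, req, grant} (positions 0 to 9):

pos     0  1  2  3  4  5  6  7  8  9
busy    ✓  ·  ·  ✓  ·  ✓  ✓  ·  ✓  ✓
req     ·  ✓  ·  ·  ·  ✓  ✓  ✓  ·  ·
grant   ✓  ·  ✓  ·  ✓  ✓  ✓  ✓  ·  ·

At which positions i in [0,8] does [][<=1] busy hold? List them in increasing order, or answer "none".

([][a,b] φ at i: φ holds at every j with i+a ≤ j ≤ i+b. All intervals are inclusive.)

Evaluate at each i in [0,8]:
  i=0: ✗ (fails at j=1)
  i=1: ✗ (fails at j=1)
  i=2: ✗ (fails at j=2)
  i=3: ✗ (fails at j=4)
  i=4: ✗ (fails at j=4)
  i=5: ✓ (all of [5,6])
  i=6: ✗ (fails at j=7)
  i=7: ✗ (fails at j=7)
  i=8: ✓ (all of [8,9])

5, 8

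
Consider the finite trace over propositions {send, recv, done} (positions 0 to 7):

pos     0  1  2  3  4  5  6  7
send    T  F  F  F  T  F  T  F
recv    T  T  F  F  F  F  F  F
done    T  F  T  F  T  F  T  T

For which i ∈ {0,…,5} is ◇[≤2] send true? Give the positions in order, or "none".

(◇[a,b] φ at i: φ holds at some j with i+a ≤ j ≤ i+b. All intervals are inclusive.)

Evaluate at each i in [0,5]:
  i=0: ✓ (witness j=0)
  i=1: ✗ (none in [1,3])
  i=2: ✓ (witness j=4)
  i=3: ✓ (witness j=4)
  i=4: ✓ (witness j=4)
  i=5: ✓ (witness j=6)

0, 2, 3, 4, 5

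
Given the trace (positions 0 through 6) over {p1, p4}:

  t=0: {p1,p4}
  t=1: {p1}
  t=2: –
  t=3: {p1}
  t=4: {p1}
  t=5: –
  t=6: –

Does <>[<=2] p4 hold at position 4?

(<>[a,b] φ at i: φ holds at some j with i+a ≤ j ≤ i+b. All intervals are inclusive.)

Check p4 at each j in [4,6]:
  j=4: false
  j=5: false
  j=6: false
No position in the window satisfies it → formula fails.

No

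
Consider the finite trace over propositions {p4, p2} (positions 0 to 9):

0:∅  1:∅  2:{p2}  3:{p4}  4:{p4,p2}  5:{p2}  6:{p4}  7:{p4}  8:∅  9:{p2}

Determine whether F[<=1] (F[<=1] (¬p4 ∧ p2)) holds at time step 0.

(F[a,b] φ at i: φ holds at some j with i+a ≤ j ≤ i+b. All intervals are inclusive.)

Check F[<=1] (¬p4 ∧ p2) at each j in [0,1]:
  j=0: fails (none in [0,1])
  j=1: holds (witness at 2)
Found at j=1 → formula holds.

True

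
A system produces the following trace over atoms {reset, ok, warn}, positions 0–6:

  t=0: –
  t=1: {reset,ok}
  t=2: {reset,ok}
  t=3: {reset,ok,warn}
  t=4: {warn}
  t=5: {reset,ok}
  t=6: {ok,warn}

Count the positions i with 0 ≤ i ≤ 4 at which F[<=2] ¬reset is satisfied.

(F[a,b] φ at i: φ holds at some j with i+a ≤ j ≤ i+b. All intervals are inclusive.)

Evaluate at each i in [0,4]:
  i=0: ✓ (witness j=0)
  i=1: ✗ (none in [1,3])
  i=2: ✓ (witness j=4)
  i=3: ✓ (witness j=4)
  i=4: ✓ (witness j=4)
Positions where it holds: {0, 2, 3, 4} → 4.

4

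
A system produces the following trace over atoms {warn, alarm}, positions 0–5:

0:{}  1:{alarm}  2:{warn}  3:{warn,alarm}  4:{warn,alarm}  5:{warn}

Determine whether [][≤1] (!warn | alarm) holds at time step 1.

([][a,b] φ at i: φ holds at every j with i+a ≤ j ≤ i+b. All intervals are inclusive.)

Does not hold

Check (!warn | alarm) at every j in [1,2]:
  j=1: true
  j=2: false
Fails at j=2 → formula fails.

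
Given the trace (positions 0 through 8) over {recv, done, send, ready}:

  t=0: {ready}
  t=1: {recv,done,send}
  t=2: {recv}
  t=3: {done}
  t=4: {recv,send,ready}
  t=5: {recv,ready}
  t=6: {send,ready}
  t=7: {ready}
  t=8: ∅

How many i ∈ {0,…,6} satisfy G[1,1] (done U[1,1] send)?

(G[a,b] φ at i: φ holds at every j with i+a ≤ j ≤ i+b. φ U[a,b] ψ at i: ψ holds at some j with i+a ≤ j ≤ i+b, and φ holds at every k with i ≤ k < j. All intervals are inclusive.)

1

Evaluate at each i in [0,6]:
  i=0: ✗ (fails at j=1)
  i=1: ✗ (fails at j=2)
  i=2: ✓ (all of [3,3])
  i=3: ✗ (fails at j=4)
  i=4: ✗ (fails at j=5)
  i=5: ✗ (fails at j=6)
  i=6: ✗ (fails at j=7)
Positions where it holds: {2} → 1.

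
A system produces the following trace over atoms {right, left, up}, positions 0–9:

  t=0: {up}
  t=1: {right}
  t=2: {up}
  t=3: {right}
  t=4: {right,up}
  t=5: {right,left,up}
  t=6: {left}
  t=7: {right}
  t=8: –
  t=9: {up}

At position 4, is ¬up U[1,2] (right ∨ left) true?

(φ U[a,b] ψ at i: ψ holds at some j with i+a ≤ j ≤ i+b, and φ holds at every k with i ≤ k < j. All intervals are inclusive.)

Does not hold

Need some j in [5,6] with (right ∨ left), and ¬up at every k in [4,j-1].
  j=5: (right ∨ left) holds, but ¬up fails at k=4 → not this j.
  j=6: (right ∨ left) holds, but ¬up fails at k=4 → not this j.
No j in the window works → until fails.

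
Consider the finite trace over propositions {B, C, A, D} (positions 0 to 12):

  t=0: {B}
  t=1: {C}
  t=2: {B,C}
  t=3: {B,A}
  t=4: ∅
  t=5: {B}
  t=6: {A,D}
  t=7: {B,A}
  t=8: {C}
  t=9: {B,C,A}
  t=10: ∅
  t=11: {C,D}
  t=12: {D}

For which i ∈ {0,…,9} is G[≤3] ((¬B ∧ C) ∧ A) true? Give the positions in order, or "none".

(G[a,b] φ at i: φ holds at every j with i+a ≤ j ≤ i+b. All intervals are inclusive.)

Evaluate at each i in [0,9]:
  i=0: ✗ (fails at j=0)
  i=1: ✗ (fails at j=1)
  i=2: ✗ (fails at j=2)
  i=3: ✗ (fails at j=3)
  i=4: ✗ (fails at j=4)
  i=5: ✗ (fails at j=5)
  i=6: ✗ (fails at j=6)
  i=7: ✗ (fails at j=7)
  i=8: ✗ (fails at j=8)
  i=9: ✗ (fails at j=9)

none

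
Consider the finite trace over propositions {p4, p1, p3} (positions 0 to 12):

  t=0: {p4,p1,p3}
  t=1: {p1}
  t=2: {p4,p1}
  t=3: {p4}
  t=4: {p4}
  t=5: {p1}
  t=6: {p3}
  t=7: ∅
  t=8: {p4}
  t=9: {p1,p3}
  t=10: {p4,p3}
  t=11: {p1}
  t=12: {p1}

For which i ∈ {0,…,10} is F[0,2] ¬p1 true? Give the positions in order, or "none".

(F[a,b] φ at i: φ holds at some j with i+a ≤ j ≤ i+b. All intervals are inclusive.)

Evaluate at each i in [0,10]:
  i=0: ✗ (none in [0,2])
  i=1: ✓ (witness j=3)
  i=2: ✓ (witness j=3)
  i=3: ✓ (witness j=3)
  i=4: ✓ (witness j=4)
  i=5: ✓ (witness j=6)
  i=6: ✓ (witness j=6)
  i=7: ✓ (witness j=7)
  i=8: ✓ (witness j=8)
  i=9: ✓ (witness j=10)
  i=10: ✓ (witness j=10)

1, 2, 3, 4, 5, 6, 7, 8, 9, 10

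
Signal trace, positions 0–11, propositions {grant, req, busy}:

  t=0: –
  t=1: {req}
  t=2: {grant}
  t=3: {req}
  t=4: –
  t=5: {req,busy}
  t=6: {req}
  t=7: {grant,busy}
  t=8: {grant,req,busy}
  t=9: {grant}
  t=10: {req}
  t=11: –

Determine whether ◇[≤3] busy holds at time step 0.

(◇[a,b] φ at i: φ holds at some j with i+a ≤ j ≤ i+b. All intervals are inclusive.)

False

Check busy at each j in [0,3]:
  j=0: false
  j=1: false
  j=2: false
  j=3: false
No position in the window satisfies it → formula fails.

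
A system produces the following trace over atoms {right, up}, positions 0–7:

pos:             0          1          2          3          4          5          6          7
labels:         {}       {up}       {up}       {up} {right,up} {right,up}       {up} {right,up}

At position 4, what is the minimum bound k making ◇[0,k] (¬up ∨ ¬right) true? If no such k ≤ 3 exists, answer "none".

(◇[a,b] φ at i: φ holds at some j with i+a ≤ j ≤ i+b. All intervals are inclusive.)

2

Scan j = 4,5,… for (¬up ∨ ¬right):
  j=4: fails
  j=5: fails
  j=6: holds
First hit at j=6, so smallest k = 6-4 = 2.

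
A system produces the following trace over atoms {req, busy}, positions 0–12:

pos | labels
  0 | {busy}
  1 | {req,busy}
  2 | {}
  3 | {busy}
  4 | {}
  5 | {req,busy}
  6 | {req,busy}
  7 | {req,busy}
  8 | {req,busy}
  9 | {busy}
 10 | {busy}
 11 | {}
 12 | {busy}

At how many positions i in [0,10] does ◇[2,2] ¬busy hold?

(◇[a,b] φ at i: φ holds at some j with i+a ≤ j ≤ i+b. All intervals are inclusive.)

3

Evaluate at each i in [0,10]:
  i=0: ✓ (witness j=2)
  i=1: ✗ (none in [3,3])
  i=2: ✓ (witness j=4)
  i=3: ✗ (none in [5,5])
  i=4: ✗ (none in [6,6])
  i=5: ✗ (none in [7,7])
  i=6: ✗ (none in [8,8])
  i=7: ✗ (none in [9,9])
  i=8: ✗ (none in [10,10])
  i=9: ✓ (witness j=11)
  i=10: ✗ (none in [12,12])
Positions where it holds: {0, 2, 9} → 3.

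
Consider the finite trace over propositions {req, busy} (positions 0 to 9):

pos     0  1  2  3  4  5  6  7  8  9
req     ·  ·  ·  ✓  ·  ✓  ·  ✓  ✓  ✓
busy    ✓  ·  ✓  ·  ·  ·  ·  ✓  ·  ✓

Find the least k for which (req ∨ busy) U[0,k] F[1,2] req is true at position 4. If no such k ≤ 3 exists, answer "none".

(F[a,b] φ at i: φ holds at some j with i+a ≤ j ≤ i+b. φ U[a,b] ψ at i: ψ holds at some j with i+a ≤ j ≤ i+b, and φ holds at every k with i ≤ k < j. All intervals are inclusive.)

Need earliest j ≥ 4 with F[1,2] req, and (req ∨ busy) at every k in [4,j-1].
  j=4: rhs holds (empty prefix). k = 0.

0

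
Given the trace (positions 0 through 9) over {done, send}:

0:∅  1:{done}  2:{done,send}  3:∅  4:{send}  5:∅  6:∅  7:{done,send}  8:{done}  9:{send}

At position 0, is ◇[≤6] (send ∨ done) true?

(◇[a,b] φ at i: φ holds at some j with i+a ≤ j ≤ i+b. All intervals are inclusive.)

Check (send ∨ done) at each j in [0,6]:
  j=0: false
  j=1: true
  j=2: true
  j=3: false
  j=4: true
  j=5: false
  j=6: false
Found at j=1 → formula holds.

True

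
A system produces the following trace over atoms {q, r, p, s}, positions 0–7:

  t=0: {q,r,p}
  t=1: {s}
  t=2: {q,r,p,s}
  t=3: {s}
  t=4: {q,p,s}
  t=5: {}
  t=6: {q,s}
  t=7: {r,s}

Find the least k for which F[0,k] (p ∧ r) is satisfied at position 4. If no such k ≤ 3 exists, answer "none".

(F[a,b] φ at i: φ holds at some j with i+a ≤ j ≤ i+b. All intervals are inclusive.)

none

Scan j = 4,5,… for (p ∧ r):
  j=4: fails
  j=5: fails
  j=6: fails
  j=7: fails
No j in [4,7] satisfies it → none.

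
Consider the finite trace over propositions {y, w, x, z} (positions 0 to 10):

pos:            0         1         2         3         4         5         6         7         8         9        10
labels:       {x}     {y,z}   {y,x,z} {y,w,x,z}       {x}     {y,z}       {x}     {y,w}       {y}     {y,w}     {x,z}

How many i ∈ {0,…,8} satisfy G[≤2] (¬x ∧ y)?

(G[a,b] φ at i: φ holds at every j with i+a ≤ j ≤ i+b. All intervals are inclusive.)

1

Evaluate at each i in [0,8]:
  i=0: ✗ (fails at j=0)
  i=1: ✗ (fails at j=2)
  i=2: ✗ (fails at j=2)
  i=3: ✗ (fails at j=3)
  i=4: ✗ (fails at j=4)
  i=5: ✗ (fails at j=6)
  i=6: ✗ (fails at j=6)
  i=7: ✓ (all of [7,9])
  i=8: ✗ (fails at j=10)
Positions where it holds: {7} → 1.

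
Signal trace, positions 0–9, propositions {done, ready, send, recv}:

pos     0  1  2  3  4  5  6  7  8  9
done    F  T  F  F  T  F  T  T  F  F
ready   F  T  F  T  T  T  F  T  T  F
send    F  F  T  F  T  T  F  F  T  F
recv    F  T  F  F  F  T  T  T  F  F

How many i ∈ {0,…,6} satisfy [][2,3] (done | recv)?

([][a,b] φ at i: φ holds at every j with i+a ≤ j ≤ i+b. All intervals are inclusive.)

Evaluate at each i in [0,6]:
  i=0: ✗ (fails at j=2)
  i=1: ✗ (fails at j=3)
  i=2: ✓ (all of [4,5])
  i=3: ✓ (all of [5,6])
  i=4: ✓ (all of [6,7])
  i=5: ✗ (fails at j=8)
  i=6: ✗ (fails at j=8)
Positions where it holds: {2, 3, 4} → 3.

3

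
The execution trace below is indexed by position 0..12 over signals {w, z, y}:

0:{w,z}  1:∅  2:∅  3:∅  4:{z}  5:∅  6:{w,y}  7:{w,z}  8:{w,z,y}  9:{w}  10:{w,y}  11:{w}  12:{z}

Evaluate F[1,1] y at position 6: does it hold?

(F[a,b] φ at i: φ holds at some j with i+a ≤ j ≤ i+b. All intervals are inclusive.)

No

Check y at each j in [7,7]:
  j=7: false
No position in the window satisfies it → formula fails.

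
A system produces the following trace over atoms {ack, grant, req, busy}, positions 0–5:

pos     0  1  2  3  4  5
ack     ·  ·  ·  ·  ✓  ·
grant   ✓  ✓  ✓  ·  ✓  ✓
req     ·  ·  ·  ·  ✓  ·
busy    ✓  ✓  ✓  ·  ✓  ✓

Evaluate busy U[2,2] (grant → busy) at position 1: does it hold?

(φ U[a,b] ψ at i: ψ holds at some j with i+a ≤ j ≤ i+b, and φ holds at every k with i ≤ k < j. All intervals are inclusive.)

Holds

Need some j in [3,3] with (grant → busy), and busy at every k in [1,j-1].
  j=3: (grant → busy) holds; busy holds at every k in [1,2] → satisfied.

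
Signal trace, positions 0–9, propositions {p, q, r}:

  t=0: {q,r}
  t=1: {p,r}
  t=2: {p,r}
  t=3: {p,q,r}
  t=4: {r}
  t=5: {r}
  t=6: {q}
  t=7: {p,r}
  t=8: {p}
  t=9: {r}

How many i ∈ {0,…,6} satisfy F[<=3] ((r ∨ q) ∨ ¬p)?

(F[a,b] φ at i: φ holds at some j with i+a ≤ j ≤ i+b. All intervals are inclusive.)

Evaluate at each i in [0,6]:
  i=0: ✓ (witness j=0)
  i=1: ✓ (witness j=1)
  i=2: ✓ (witness j=2)
  i=3: ✓ (witness j=3)
  i=4: ✓ (witness j=4)
  i=5: ✓ (witness j=5)
  i=6: ✓ (witness j=6)
Positions where it holds: {0, 1, 2, 3, 4, 5, 6} → 7.

7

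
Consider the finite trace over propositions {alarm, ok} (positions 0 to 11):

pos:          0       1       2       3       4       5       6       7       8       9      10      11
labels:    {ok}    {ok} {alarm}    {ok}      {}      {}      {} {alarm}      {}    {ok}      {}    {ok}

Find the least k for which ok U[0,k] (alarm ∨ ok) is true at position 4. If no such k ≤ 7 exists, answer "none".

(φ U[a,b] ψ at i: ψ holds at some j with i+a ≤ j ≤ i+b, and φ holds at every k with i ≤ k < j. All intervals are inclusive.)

Need earliest j ≥ 4 with (alarm ∨ ok), and ok at every k in [4,j-1].
  j=4: rhs fails.
  j=5: rhs fails.
  j=6: rhs fails.
  j=7: rhs holds but lhs fails at k=4.
  j=8: rhs fails.
  j=9: rhs holds but lhs fails at k=4.
  j=10: rhs fails.
  j=11: rhs holds but lhs fails at k=4.
No witness within the range → none.

none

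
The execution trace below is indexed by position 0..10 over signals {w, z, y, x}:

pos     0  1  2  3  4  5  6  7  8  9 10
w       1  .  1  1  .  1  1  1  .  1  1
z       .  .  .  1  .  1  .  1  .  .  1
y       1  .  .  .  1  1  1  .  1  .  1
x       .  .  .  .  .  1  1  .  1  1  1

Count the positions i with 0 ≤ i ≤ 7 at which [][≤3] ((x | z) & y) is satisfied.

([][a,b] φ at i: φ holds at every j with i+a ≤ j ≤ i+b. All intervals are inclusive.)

Evaluate at each i in [0,7]:
  i=0: ✗ (fails at j=0)
  i=1: ✗ (fails at j=1)
  i=2: ✗ (fails at j=2)
  i=3: ✗ (fails at j=3)
  i=4: ✗ (fails at j=4)
  i=5: ✗ (fails at j=7)
  i=6: ✗ (fails at j=7)
  i=7: ✗ (fails at j=7)
Positions where it holds: {} → 0.

0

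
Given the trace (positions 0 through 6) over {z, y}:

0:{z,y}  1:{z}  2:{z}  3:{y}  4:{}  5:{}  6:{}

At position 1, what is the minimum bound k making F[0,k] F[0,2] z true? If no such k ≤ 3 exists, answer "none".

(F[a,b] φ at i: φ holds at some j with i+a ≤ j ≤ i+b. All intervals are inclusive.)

0

Scan j = 1,2,… for F[0,2] z:
  j=1: holds
First hit at j=1, so smallest k = 1-1 = 0.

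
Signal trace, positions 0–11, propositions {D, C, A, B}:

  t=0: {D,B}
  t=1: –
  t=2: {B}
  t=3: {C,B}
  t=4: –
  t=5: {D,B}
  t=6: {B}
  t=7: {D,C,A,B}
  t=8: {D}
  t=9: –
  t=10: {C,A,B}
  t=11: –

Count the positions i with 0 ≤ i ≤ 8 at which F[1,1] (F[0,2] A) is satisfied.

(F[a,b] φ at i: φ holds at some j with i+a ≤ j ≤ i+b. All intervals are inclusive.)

Evaluate at each i in [0,8]:
  i=0: ✗ (none in [1,1])
  i=1: ✗ (none in [2,2])
  i=2: ✗ (none in [3,3])
  i=3: ✗ (none in [4,4])
  i=4: ✓ (witness j=5)
  i=5: ✓ (witness j=6)
  i=6: ✓ (witness j=7)
  i=7: ✓ (witness j=8)
  i=8: ✓ (witness j=9)
Positions where it holds: {4, 5, 6, 7, 8} → 5.

5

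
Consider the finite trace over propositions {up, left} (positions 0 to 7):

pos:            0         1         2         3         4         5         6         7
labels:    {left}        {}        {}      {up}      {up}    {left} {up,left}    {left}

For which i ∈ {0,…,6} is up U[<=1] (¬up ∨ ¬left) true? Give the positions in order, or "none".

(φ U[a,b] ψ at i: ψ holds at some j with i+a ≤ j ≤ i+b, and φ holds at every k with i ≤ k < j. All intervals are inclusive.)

Evaluate at each i in [0,6]:
  i=0: ✓ (rhs at j=0)
  i=1: ✓ (rhs at j=1)
  i=2: ✓ (rhs at j=2)
  i=3: ✓ (rhs at j=3)
  i=4: ✓ (rhs at j=4)
  i=5: ✓ (rhs at j=5)
  i=6: ✓ (rhs at j=7; lhs holds on [6,6])

0, 1, 2, 3, 4, 5, 6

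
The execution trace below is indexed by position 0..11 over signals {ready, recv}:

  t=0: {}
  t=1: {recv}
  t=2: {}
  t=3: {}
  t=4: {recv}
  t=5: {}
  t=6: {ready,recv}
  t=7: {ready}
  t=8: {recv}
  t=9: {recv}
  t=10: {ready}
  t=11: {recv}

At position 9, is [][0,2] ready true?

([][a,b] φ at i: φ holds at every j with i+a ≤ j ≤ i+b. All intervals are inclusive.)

Check ready at every j in [9,11]:
  j=9: false
  j=10: true
  j=11: false
Fails at j=9 → formula fails.

No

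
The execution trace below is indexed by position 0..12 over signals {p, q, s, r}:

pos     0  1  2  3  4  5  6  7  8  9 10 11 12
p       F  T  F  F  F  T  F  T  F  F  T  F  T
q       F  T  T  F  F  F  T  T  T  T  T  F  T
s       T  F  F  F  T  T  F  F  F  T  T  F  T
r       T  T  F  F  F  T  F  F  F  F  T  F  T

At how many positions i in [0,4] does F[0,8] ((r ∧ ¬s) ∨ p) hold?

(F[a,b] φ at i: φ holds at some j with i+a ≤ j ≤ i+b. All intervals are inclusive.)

5

Evaluate at each i in [0,4]:
  i=0: ✓ (witness j=1)
  i=1: ✓ (witness j=1)
  i=2: ✓ (witness j=5)
  i=3: ✓ (witness j=5)
  i=4: ✓ (witness j=5)
Positions where it holds: {0, 1, 2, 3, 4} → 5.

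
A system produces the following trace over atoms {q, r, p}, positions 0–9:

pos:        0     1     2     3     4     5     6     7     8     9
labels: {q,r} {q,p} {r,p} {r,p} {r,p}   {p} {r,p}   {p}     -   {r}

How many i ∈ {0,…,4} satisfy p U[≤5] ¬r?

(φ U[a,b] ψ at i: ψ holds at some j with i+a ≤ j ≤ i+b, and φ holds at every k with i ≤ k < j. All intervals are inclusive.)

Evaluate at each i in [0,4]:
  i=0: ✗ (lhs fails at k=0 before rhs at j=1)
  i=1: ✓ (rhs at j=1)
  i=2: ✓ (rhs at j=5; lhs holds on [2,4])
  i=3: ✓ (rhs at j=5; lhs holds on [3,4])
  i=4: ✓ (rhs at j=5; lhs holds on [4,4])
Positions where it holds: {1, 2, 3, 4} → 4.

4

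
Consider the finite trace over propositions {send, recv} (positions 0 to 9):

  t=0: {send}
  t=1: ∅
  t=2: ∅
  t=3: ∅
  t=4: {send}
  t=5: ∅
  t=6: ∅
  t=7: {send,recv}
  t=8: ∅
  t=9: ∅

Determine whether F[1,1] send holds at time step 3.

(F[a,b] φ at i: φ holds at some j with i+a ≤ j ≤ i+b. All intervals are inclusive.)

Holds

Check send at each j in [4,4]:
  j=4: true
Found at j=4 → formula holds.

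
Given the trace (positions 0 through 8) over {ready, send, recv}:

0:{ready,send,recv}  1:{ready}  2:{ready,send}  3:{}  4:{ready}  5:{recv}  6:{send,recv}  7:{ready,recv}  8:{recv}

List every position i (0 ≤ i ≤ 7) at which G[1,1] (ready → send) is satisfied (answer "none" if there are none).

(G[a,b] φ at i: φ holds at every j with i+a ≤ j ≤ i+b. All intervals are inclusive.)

1, 2, 4, 5, 7

Evaluate at each i in [0,7]:
  i=0: ✗ (fails at j=1)
  i=1: ✓ (all of [2,2])
  i=2: ✓ (all of [3,3])
  i=3: ✗ (fails at j=4)
  i=4: ✓ (all of [5,5])
  i=5: ✓ (all of [6,6])
  i=6: ✗ (fails at j=7)
  i=7: ✓ (all of [8,8])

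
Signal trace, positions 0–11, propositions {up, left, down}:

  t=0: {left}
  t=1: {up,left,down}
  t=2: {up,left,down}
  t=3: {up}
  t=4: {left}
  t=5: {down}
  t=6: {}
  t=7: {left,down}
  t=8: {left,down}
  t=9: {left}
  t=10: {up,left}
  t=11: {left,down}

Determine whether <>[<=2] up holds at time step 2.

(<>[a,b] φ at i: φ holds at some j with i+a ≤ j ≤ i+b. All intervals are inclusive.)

Holds

Check up at each j in [2,4]:
  j=2: true
  j=3: true
  j=4: false
Found at j=2 → formula holds.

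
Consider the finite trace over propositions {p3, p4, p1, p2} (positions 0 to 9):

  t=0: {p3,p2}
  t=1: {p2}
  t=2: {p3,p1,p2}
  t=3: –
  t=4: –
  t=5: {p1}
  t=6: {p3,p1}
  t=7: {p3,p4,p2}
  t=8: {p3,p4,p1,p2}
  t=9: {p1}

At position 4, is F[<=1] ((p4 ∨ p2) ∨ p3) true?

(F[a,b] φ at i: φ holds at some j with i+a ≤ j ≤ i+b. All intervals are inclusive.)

False

Check ((p4 ∨ p2) ∨ p3) at each j in [4,5]:
  j=4: false
  j=5: false
No position in the window satisfies it → formula fails.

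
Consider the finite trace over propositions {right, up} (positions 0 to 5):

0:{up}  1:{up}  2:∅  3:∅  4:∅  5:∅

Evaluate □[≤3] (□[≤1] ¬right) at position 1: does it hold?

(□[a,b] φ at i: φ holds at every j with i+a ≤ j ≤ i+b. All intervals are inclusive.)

Check □[≤1] ¬right at every j in [1,4]:
  j=1: holds on [1,2]
  j=2: holds on [2,3]
  j=3: holds on [3,4]
  j=4: holds on [4,5]
All positions satisfy it → formula holds.

True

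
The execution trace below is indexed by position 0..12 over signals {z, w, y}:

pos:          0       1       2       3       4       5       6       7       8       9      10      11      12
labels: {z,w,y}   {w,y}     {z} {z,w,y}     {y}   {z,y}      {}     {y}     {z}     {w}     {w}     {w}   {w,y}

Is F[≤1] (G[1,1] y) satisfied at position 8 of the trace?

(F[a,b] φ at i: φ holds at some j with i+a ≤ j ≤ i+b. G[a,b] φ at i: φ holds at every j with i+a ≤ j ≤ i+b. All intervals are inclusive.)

No

Check G[1,1] y at each j in [8,9]:
  j=8: fails at 9
  j=9: fails at 10
No position in the window satisfies it → formula fails.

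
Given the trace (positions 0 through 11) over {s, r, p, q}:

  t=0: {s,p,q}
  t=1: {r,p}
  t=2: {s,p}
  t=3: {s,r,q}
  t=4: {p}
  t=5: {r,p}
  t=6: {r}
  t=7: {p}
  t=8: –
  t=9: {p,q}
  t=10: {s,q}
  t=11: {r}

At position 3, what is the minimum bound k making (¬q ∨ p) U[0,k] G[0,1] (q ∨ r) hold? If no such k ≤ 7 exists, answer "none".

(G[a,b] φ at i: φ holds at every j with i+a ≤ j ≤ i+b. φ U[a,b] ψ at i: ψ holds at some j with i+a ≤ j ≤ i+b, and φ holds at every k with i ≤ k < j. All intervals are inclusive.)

none

Need earliest j ≥ 3 with G[0,1] (q ∨ r), and (¬q ∨ p) at every k in [3,j-1].
  j=3: rhs fails.
  j=4: rhs fails.
  j=5: rhs holds but lhs fails at k=3.
  j=6: rhs fails.
  j=7: rhs fails.
  j=8: rhs fails.
  j=9: rhs holds but lhs fails at k=3.
  j=10: rhs holds but lhs fails at k=3.
No witness within the range → none.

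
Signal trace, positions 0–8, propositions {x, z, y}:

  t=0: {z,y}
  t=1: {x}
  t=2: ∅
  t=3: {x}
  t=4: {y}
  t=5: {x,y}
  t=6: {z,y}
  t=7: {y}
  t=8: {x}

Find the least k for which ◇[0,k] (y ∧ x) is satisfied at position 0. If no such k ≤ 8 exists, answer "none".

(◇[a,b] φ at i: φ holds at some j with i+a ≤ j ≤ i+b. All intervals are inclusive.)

Scan j = 0,1,… for (y ∧ x):
  j=0: fails
  j=1: fails
  j=2: fails
  j=3: fails
  j=4: fails
  j=5: holds
First hit at j=5, so smallest k = 5-0 = 5.

5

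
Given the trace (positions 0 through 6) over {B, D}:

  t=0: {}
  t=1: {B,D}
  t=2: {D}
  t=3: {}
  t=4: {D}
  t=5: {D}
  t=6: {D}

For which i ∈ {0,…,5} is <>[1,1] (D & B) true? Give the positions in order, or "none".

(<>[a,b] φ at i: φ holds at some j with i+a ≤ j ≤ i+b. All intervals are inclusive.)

0

Evaluate at each i in [0,5]:
  i=0: ✓ (witness j=1)
  i=1: ✗ (none in [2,2])
  i=2: ✗ (none in [3,3])
  i=3: ✗ (none in [4,4])
  i=4: ✗ (none in [5,5])
  i=5: ✗ (none in [6,6])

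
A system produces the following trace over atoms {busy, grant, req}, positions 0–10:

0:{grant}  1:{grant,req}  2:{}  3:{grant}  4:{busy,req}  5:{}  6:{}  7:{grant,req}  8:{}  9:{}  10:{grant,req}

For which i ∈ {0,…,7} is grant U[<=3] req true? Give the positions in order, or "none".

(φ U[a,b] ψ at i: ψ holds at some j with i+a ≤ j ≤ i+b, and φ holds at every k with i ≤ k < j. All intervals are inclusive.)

Evaluate at each i in [0,7]:
  i=0: ✓ (rhs at j=1; lhs holds on [0,0])
  i=1: ✓ (rhs at j=1)
  i=2: ✗ (lhs fails at k=2 before rhs at j=4)
  i=3: ✓ (rhs at j=4; lhs holds on [3,3])
  i=4: ✓ (rhs at j=4)
  i=5: ✗ (lhs fails at k=5 before rhs at j=7)
  i=6: ✗ (lhs fails at k=6 before rhs at j=7)
  i=7: ✓ (rhs at j=7)

0, 1, 3, 4, 7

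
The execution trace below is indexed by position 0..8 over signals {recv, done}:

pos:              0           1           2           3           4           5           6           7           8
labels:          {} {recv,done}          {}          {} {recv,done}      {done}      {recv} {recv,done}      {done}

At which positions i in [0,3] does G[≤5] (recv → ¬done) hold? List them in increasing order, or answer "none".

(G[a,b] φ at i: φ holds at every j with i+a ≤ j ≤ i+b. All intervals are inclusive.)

Evaluate at each i in [0,3]:
  i=0: ✗ (fails at j=1)
  i=1: ✗ (fails at j=1)
  i=2: ✗ (fails at j=4)
  i=3: ✗ (fails at j=4)

none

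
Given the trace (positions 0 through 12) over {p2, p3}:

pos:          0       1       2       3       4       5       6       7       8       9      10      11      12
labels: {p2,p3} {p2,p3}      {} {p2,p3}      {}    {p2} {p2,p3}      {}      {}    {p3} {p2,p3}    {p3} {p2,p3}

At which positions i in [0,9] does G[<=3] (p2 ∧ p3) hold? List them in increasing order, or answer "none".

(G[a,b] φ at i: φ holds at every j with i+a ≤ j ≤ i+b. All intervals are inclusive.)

Evaluate at each i in [0,9]:
  i=0: ✗ (fails at j=2)
  i=1: ✗ (fails at j=2)
  i=2: ✗ (fails at j=2)
  i=3: ✗ (fails at j=4)
  i=4: ✗ (fails at j=4)
  i=5: ✗ (fails at j=5)
  i=6: ✗ (fails at j=7)
  i=7: ✗ (fails at j=7)
  i=8: ✗ (fails at j=8)
  i=9: ✗ (fails at j=9)

none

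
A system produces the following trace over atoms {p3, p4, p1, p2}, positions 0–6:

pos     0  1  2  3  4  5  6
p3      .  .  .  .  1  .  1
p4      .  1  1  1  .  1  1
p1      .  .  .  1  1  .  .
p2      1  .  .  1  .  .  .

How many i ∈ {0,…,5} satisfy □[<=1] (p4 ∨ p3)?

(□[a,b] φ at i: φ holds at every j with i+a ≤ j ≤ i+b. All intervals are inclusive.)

5

Evaluate at each i in [0,5]:
  i=0: ✗ (fails at j=0)
  i=1: ✓ (all of [1,2])
  i=2: ✓ (all of [2,3])
  i=3: ✓ (all of [3,4])
  i=4: ✓ (all of [4,5])
  i=5: ✓ (all of [5,6])
Positions where it holds: {1, 2, 3, 4, 5} → 5.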